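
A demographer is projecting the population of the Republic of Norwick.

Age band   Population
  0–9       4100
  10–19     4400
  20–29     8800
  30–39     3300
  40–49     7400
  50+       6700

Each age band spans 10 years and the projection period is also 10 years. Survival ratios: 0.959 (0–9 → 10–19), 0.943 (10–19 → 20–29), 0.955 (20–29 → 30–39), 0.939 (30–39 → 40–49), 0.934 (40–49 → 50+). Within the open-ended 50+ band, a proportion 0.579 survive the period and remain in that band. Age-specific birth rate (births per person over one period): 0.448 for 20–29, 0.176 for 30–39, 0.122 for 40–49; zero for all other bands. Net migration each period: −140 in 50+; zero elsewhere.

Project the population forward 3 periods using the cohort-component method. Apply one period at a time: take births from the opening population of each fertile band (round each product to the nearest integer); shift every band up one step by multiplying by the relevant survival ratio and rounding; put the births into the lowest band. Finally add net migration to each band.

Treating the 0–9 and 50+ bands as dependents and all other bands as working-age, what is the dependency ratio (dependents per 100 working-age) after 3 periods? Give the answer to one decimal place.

After projecting period 1:
Births: 8800 × 0.448 = 3942 ; 3300 × 0.176 = 581 ; 7400 × 0.122 = 903 → 5426
10–19: 4100 × 0.959 = 3932
20–29: 4400 × 0.943 = 4149
30–39: 8800 × 0.955 = 8404
40–49: 3300 × 0.939 = 3099
50+: 7400 × 0.934 + 6700 × 0.579 = 6912 + 3879 = 10791
Net migration: 50+ − 140 → 10651
Giving 5426 / 3932 / 4149 / 8404 / 3099 / 10651.
After projecting period 2:
Births: 4149 × 0.448 = 1859 ; 8404 × 0.176 = 1479 ; 3099 × 0.122 = 378 → 3716
10–19: 5426 × 0.959 = 5204
20–29: 3932 × 0.943 = 3708
30–39: 4149 × 0.955 = 3962
40–49: 8404 × 0.939 = 7891
50+: 3099 × 0.934 + 10651 × 0.579 = 2894 + 6167 = 9061
Net migration: 50+ − 140 → 8921
Giving 3716 / 5204 / 3708 / 3962 / 7891 / 8921.
After projecting period 3:
Births: 3708 × 0.448 = 1661 ; 3962 × 0.176 = 697 ; 7891 × 0.122 = 963 → 3321
10–19: 3716 × 0.959 = 3564
20–29: 5204 × 0.943 = 4907
30–39: 3708 × 0.955 = 3541
40–49: 3962 × 0.939 = 3720
50+: 7891 × 0.934 + 8921 × 0.579 = 7370 + 5165 = 12535
Net migration: 50+ − 140 → 12395
Giving 3321 / 3564 / 4907 / 3541 / 3720 / 12395.
Dependents (band 0–9 + band 50+) = 3321 + 12395 = 15716; working-age = 15732; ratio = 15716/15732 × 100 = 99.9

99.9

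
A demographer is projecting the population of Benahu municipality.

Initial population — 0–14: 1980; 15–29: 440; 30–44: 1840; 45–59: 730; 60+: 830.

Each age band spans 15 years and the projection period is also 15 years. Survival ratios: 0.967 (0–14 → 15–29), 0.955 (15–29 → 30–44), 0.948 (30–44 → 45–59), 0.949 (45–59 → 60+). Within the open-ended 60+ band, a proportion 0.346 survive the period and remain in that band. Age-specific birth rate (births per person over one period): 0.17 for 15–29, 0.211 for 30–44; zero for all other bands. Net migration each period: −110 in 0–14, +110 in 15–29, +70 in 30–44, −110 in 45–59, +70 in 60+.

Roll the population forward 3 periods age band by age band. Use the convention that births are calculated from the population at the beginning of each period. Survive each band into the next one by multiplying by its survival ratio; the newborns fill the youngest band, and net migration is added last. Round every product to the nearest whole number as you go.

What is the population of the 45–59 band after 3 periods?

1790

Period 1.
Births: 440 × 0.17 = 75, 1840 × 0.211 = 388 → 463
15–29: 1980 × 0.967 = 1915
30–44: 440 × 0.955 = 420
45–59: 1840 × 0.948 = 1744
60+: 730 × 0.949 + 830 × 0.346 = 693 + 287 = 980
Net migration: 0–14 − 110 → 353; 15–29 + 110 → 2025; 30–44 + 70 → 490; 45–59 − 110 → 1634; 60+ + 70 → 1050
Population now: 0–14=353, 15–29=2025, 30–44=490, 45–59=1634, 60+=1050
Period 2.
Births: 2025 × 0.17 = 344, 490 × 0.211 = 103 → 447
15–29: 353 × 0.967 = 341
30–44: 2025 × 0.955 = 1934
45–59: 490 × 0.948 = 465
60+: 1634 × 0.949 + 1050 × 0.346 = 1551 + 363 = 1914
Net migration: 0–14 − 110 → 337; 15–29 + 110 → 451; 30–44 + 70 → 2004; 45–59 − 110 → 355; 60+ + 70 → 1984
Population now: 0–14=337, 15–29=451, 30–44=2004, 45–59=355, 60+=1984
Period 3.
Births: 451 × 0.17 = 77, 2004 × 0.211 = 423 → 500
15–29: 337 × 0.967 = 326
30–44: 451 × 0.955 = 431
45–59: 2004 × 0.948 = 1900
60+: 355 × 0.949 + 1984 × 0.346 = 337 + 686 = 1023
Net migration: 0–14 − 110 → 390; 15–29 + 110 → 436; 30–44 + 70 → 501; 45–59 − 110 → 1790; 60+ + 70 → 1093
Population now: 0–14=390, 15–29=436, 30–44=501, 45–59=1790, 60+=1093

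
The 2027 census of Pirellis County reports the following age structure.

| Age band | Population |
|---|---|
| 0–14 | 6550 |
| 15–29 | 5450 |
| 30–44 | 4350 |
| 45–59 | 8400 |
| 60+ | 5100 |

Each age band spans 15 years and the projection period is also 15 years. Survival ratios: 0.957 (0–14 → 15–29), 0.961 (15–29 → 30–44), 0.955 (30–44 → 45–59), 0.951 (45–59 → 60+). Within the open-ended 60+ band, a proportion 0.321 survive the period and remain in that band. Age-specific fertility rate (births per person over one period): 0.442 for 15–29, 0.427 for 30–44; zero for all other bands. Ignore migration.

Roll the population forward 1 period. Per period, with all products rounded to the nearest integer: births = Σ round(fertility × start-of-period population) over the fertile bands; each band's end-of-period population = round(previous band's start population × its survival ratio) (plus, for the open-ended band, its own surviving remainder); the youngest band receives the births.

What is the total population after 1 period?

Numbering the groups 1..5 from youngest to oldest:
Period 1.
Births: 5450 × 0.442 = 2409, 4350 × 0.427 = 1857 → 4266
Group 2: 6550 × 0.957 = 6268
Group 3: 5450 × 0.961 = 5237
Group 4: 4350 × 0.955 = 4154
Group 5: 8400 × 0.951 + 5100 × 0.321 = 7988 + 1637 = 9625
End of period: [4266, 6268, 5237, 4154, 9625]
Total after period 1: 4266 + 6268 + 5237 + 4154 + 9625 = 29550

29550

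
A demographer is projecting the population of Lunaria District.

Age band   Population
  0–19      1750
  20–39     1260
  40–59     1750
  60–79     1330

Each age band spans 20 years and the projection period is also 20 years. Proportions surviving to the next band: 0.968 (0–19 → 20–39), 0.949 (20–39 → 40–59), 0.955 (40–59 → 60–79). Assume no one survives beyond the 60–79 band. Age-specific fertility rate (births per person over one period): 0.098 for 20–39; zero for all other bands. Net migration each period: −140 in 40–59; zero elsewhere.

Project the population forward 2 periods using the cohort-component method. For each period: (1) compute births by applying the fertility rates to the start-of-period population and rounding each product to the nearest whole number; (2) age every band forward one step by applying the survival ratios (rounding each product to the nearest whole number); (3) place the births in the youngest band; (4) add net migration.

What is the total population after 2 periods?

(Groups numbered youngest = 1 to oldest = 4.)
Period 1:
Births: 1260 * 0.098 = 123
Group 2: 1750 * 0.968 = 1694
Group 3: 1260 * 0.949 = 1196
Group 4: 1750 * 0.955 = 1671
Net migration: Group 3 − 140 → 1056
End of period: [123, 1694, 1056, 1671]
Period 2:
Births: 1694 * 0.098 = 166
Group 2: 123 * 0.968 = 119
Group 3: 1694 * 0.949 = 1608
Group 4: 1056 * 0.955 = 1008
Net migration: Group 3 − 140 → 1468
End of period: [166, 119, 1468, 1008]
Total after period 2: 166 + 119 + 1468 + 1008 = 2761

2761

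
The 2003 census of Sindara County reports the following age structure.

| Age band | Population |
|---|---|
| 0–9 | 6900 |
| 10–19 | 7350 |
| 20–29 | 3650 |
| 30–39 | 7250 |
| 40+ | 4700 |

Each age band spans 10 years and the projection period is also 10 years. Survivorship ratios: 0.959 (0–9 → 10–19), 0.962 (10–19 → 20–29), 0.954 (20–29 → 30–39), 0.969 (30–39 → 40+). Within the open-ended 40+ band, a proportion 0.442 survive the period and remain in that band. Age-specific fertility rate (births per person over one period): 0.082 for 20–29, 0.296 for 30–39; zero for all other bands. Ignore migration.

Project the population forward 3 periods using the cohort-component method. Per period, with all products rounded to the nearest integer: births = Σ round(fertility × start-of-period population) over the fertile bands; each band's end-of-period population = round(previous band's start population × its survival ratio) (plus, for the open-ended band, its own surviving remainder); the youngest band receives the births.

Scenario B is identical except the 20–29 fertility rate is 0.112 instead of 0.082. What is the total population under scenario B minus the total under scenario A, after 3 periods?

Let band 1 be 0–9 through band 5 = 40+.
Period 1.
Births: 3650 * 0.082 = 299  |  7250 * 0.296 = 2146 ⇒ total 2445
Band 2: 6900 * 0.959 = 6617
Band 3: 7350 * 0.962 = 7071
Band 4: 3650 * 0.954 = 3482
Band 5: 7250 * 0.969 + 4700 * 0.442 = 7025 + 2077 = 9102
End of period: [2445, 6617, 7071, 3482, 9102]
Period 2.
Births: 7071 * 0.082 = 580  |  3482 * 0.296 = 1031 ⇒ total 1611
Band 2: 2445 * 0.959 = 2345
Band 3: 6617 * 0.962 = 6366
Band 4: 7071 * 0.954 = 6746
Band 5: 3482 * 0.969 + 9102 * 0.442 = 3374 + 4023 = 7397
End of period: [1611, 2345, 6366, 6746, 7397]
Period 3.
Births: 6366 * 0.082 = 522  |  6746 * 0.296 = 1997 ⇒ total 2519
Band 2: 1611 * 0.959 = 1545
Band 3: 2345 * 0.962 = 2256
Band 4: 6366 * 0.954 = 6073
Band 5: 6746 * 0.969 + 7397 * 0.442 = 6537 + 3269 = 9806
End of period: [2519, 1545, 2256, 6073, 9806]
Scenario A total after 3 periods: 22199
Scenario B projection —
Period 1.
Births: 3650 * 0.112 = 409  |  7250 * 0.296 = 2146 ⇒ total 2555
Band 2: 6900 * 0.959 = 6617
Band 3: 7350 * 0.962 = 7071
Band 4: 3650 * 0.954 = 3482
Band 5: 7250 * 0.969 + 4700 * 0.442 = 7025 + 2077 = 9102
End of period: [2555, 6617, 7071, 3482, 9102]
Period 2.
Births: 7071 * 0.112 = 792  |  3482 * 0.296 = 1031 ⇒ total 1823
Band 2: 2555 * 0.959 = 2450
Band 3: 6617 * 0.962 = 6366
Band 4: 7071 * 0.954 = 6746
Band 5: 3482 * 0.969 + 9102 * 0.442 = 3374 + 4023 = 7397
End of period: [1823, 2450, 6366, 6746, 7397]
Period 3.
Births: 6366 * 0.112 = 713  |  6746 * 0.296 = 1997 ⇒ total 2710
Band 2: 1823 * 0.959 = 1748
Band 3: 2450 * 0.962 = 2357
Band 4: 6366 * 0.954 = 6073
Band 5: 6746 * 0.969 + 7397 * 0.442 = 6537 + 3269 = 9806
End of period: [2710, 1748, 2357, 6073, 9806]
Scenario B total after 3 periods: 22694
Difference B − A = 22694 − 22199 = 495

495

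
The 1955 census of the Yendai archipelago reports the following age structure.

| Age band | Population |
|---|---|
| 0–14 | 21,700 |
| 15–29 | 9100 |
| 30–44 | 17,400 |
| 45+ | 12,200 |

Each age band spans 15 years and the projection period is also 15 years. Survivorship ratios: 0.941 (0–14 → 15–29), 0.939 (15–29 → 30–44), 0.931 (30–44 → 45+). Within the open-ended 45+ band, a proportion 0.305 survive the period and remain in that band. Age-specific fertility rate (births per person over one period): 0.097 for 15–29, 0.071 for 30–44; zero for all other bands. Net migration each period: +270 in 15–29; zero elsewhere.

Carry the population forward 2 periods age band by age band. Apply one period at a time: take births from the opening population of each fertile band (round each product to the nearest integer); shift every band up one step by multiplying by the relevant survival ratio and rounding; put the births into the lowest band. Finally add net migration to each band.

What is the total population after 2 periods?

38336

Period 1:
Births: 9100 × 0.097 = 883  |  17400 × 0.071 = 1235 — total 2118
15–29: 21700 × 0.941 = 20420
30–44: 9100 × 0.939 = 8545
45+: 17400 × 0.931 + 12200 × 0.305 = 16199 + 3721 = 19920
Net migration: 15–29 + 270 → 20690
End of period: [2118, 20690, 8545, 19920]
Period 2:
Births: 20690 × 0.097 = 2007  |  8545 × 0.071 = 607 — total 2614
15–29: 2118 × 0.941 = 1993
30–44: 20690 × 0.939 = 19428
45+: 8545 × 0.931 + 19920 × 0.305 = 7955 + 6076 = 14031
Net migration: 15–29 + 270 → 2263
End of period: [2614, 2263, 19428, 14031]
Total after period 2: 2614 + 2263 + 19428 + 14031 = 38336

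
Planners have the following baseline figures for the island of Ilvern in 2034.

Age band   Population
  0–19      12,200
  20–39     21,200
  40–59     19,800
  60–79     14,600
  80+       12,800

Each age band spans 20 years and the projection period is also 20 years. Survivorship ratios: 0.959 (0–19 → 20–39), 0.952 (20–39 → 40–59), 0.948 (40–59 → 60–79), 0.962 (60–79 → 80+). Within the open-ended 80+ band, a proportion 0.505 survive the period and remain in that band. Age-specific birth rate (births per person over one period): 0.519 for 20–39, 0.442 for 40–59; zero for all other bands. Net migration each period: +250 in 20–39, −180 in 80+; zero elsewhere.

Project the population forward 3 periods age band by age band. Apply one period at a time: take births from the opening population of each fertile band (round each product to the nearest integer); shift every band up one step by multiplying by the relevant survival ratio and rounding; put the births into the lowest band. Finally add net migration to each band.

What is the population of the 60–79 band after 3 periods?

10784

Call the bands 1 to 5, youngest first.
— Period 1 —
Births: 21200 × 0.519 = 11003, 19800 × 0.442 = 8752 → 19755
Band 2: 12200 × 0.959 = 11700
Band 3: 21200 × 0.952 = 20182
Band 4: 19800 × 0.948 = 18770
Band 5: 14600 × 0.962 + 12800 × 0.505 = 14045 + 6464 = 20509
Net migration: Band 2 + 250 → 11950; Band 5 − 180 → 20329
Giving 19755 / 11950 / 20182 / 18770 / 20329.
— Period 2 —
Births: 11950 × 0.519 = 6202, 20182 × 0.442 = 8920 → 15122
Band 2: 19755 × 0.959 = 18945
Band 3: 11950 × 0.952 = 11376
Band 4: 20182 × 0.948 = 19133
Band 5: 18770 × 0.962 + 20329 × 0.505 = 18057 + 10266 = 28323
Net migration: Band 2 + 250 → 19195; Band 5 − 180 → 28143
Giving 15122 / 19195 / 11376 / 19133 / 28143.
— Period 3 —
Births: 19195 × 0.519 = 9962, 11376 × 0.442 = 5028 → 14990
Band 2: 15122 × 0.959 = 14502
Band 3: 19195 × 0.952 = 18274
Band 4: 11376 × 0.948 = 10784
Band 5: 19133 × 0.962 + 28143 × 0.505 = 18406 + 14212 = 32618
Net migration: Band 2 + 250 → 14752; Band 5 − 180 → 32438
Giving 14990 / 14752 / 18274 / 10784 / 32438.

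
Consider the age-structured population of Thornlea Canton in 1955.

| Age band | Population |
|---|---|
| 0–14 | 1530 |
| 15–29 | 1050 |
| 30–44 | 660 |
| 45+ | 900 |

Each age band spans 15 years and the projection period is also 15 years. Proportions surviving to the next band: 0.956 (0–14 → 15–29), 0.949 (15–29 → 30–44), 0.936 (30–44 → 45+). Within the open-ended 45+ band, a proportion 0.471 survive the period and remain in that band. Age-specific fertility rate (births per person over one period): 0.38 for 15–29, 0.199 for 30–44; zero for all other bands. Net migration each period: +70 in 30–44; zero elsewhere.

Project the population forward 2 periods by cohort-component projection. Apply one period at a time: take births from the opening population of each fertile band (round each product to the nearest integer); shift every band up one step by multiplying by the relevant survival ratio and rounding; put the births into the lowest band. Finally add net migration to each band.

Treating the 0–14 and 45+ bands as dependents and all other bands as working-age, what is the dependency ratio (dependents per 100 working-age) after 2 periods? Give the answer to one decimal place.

114.9

Period 1.
Births: 1050 × 0.38 = 399, 660 × 0.199 = 131 ⇒ total 530
15–29: 1530 × 0.956 = 1463
30–44: 1050 × 0.949 = 996
45+: 660 × 0.936 + 900 × 0.471 = 618 + 424 = 1042
Net migration: 30–44 + 70 → 1066
Population now: 0–14=530, 15–29=1463, 30–44=1066, 45+=1042
Period 2.
Births: 1463 × 0.38 = 556, 1066 × 0.199 = 212 ⇒ total 768
15–29: 530 × 0.956 = 507
30–44: 1463 × 0.949 = 1388
45+: 1066 × 0.936 + 1042 × 0.471 = 998 + 491 = 1489
Net migration: 30–44 + 70 → 1458
Population now: 0–14=768, 15–29=507, 30–44=1458, 45+=1489
Dependents (band 0–14 + band 45+) = 768 + 1489 = 2257; working-age = 1965; ratio = 2257/1965 × 100 = 114.9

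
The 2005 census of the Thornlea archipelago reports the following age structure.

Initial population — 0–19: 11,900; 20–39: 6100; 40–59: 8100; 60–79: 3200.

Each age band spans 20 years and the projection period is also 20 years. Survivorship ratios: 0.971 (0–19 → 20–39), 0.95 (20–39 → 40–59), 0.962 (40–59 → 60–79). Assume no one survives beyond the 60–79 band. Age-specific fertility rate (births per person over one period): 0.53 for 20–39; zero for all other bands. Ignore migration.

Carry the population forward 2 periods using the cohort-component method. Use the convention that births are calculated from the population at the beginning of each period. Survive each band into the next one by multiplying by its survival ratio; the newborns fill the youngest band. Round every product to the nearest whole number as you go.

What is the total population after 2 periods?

Let group 1 be 0–19 through group 4 = 60–79.
After projecting period 1:
Births: 6100 * 0.53 = 3233
Group 2: 11900 * 0.971 = 11555
Group 3: 6100 * 0.95 = 5795
Group 4: 8100 * 0.962 = 7792
Giving 3233 / 11555 / 5795 / 7792.
After projecting period 2:
Births: 11555 * 0.53 = 6124
Group 2: 3233 * 0.971 = 3139
Group 3: 11555 * 0.95 = 10977
Group 4: 5795 * 0.962 = 5575
Giving 6124 / 3139 / 10977 / 5575.
Total after period 2: 6124 + 3139 + 10977 + 5575 = 25815

25815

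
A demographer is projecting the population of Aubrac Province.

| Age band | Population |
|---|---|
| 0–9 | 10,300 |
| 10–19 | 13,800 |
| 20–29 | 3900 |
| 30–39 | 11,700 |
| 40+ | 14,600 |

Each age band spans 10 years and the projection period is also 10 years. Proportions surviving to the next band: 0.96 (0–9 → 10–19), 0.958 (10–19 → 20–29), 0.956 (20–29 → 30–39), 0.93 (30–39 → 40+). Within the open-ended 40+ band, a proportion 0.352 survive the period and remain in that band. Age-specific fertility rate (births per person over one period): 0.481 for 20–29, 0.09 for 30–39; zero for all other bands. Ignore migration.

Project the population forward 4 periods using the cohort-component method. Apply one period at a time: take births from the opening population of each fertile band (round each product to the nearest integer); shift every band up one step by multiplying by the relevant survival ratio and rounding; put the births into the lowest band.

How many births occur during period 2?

6695

Period 1.
Births: 3900 × 0.481 = 1876 ; 11700 × 0.09 = 1053 ⇒ total 2929
10–19: 10300 × 0.96 = 9888
20–29: 13800 × 0.958 = 13220
30–39: 3900 × 0.956 = 3728
40+: 11700 × 0.93 + 14600 × 0.352 = 10881 + 5139 = 16020
→ [2929, 9888, 13220, 3728, 16020]
Period 2.
Births: 13220 × 0.481 = 6359 ; 3728 × 0.09 = 336 ⇒ total 6695
10–19: 2929 × 0.96 = 2812
20–29: 9888 × 0.958 = 9473
30–39: 13220 × 0.956 = 12638
40+: 3728 × 0.93 + 16020 × 0.352 = 3467 + 5639 = 9106
→ [6695, 2812, 9473, 12638, 9106]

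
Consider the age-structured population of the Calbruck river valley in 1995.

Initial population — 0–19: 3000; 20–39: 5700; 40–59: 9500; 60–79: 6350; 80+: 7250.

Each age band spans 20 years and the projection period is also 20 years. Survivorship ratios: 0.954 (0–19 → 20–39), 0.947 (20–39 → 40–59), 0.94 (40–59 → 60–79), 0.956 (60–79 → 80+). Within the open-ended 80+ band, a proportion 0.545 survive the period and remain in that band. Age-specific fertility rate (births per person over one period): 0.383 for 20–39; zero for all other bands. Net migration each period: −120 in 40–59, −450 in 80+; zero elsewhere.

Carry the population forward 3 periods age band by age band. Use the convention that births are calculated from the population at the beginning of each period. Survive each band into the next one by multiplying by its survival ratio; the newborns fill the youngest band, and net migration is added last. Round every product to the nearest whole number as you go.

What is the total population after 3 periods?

17676

Call the groups 1 to 5, youngest first.
Period 1:
Births: 5700 × 0.383 = 2183
Group 2: 3000 × 0.954 = 2862
Group 3: 5700 × 0.947 = 5398
Group 4: 9500 × 0.94 = 8930
Group 5: 6350 × 0.956 + 7250 × 0.545 = 6071 + 3951 = 10022
Net migration: Group 3 − 120 → 5278; Group 5 − 450 → 9572
Population now: 0–19=2183, 20–39=2862, 40–59=5278, 60–79=8930, 80+=9572
Period 2:
Births: 2862 × 0.383 = 1096
Group 2: 2183 × 0.954 = 2083
Group 3: 2862 × 0.947 = 2710
Group 4: 5278 × 0.94 = 4961
Group 5: 8930 × 0.956 + 9572 × 0.545 = 8537 + 5217 = 13754
Net migration: Group 3 − 120 → 2590; Group 5 − 450 → 13304
Population now: 0–19=1096, 20–39=2083, 40–59=2590, 60–79=4961, 80+=13304
Period 3:
Births: 2083 × 0.383 = 798
Group 2: 1096 × 0.954 = 1046
Group 3: 2083 × 0.947 = 1973
Group 4: 2590 × 0.94 = 2435
Group 5: 4961 × 0.956 + 13304 × 0.545 = 4743 + 7251 = 11994
Net migration: Group 3 − 120 → 1853; Group 5 − 450 → 11544
Population now: 0–19=798, 20–39=1046, 40–59=1853, 60–79=2435, 80+=11544
Total after period 3: 798 + 1046 + 1853 + 2435 + 11544 = 17676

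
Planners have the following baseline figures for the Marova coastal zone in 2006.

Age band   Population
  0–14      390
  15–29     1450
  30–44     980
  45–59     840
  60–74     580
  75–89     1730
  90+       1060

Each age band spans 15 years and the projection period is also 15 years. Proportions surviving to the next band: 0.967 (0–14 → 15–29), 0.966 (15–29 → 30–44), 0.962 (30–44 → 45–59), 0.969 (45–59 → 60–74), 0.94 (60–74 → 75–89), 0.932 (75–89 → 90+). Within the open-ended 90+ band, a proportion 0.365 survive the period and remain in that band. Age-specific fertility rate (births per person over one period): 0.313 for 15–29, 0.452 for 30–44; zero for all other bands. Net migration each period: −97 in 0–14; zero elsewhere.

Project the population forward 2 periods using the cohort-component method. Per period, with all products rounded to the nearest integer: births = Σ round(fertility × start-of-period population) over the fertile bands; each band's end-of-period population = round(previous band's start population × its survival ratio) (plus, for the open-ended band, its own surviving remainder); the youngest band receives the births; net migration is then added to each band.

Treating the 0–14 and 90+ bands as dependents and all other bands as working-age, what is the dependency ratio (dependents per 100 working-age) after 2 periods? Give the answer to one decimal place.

After projecting period 1:
Births: 1450 × 0.313 = 454 ; 980 × 0.452 = 443 ⇒ total 897
15–29: 390 × 0.967 = 377
30–44: 1450 × 0.966 = 1401
45–59: 980 × 0.962 = 943
60–74: 840 × 0.969 = 814
75–89: 580 × 0.94 = 545
90+: 1730 × 0.932 + 1060 × 0.365 = 1612 + 387 = 1999
Net migration: 0–14 − 97 → 800
End of period: [800, 377, 1401, 943, 814, 545, 1999]
After projecting period 2:
Births: 377 × 0.313 = 118 ; 1401 × 0.452 = 633 ⇒ total 751
15–29: 800 × 0.967 = 774
30–44: 377 × 0.966 = 364
45–59: 1401 × 0.962 = 1348
60–74: 943 × 0.969 = 914
75–89: 814 × 0.94 = 765
90+: 545 × 0.932 + 1999 × 0.365 = 508 + 730 = 1238
Net migration: 0–14 − 97 → 654
End of period: [654, 774, 364, 1348, 914, 765, 1238]
Dependents (band 0–14 + band 90+) = 654 + 1238 = 1892; working-age = 4165; ratio = 1892/4165 × 100 = 45.4

45.4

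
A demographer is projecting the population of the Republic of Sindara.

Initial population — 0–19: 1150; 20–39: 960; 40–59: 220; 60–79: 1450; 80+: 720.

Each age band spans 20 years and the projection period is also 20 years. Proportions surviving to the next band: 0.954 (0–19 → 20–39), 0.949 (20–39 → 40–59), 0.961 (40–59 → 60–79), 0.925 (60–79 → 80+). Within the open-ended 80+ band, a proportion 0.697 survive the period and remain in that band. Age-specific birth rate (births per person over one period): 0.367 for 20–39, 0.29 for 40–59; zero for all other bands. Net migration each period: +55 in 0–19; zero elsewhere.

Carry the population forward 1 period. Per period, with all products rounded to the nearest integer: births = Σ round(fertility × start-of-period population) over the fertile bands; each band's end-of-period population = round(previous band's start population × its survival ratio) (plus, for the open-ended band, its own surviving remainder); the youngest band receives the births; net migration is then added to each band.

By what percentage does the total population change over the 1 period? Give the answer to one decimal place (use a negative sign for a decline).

0.7

Period 1.
Births: 960 × 0.367 = 352 ; 220 × 0.29 = 64 → total 416
20–39: 1150 × 0.954 = 1097
40–59: 960 × 0.949 = 911
60–79: 220 × 0.961 = 211
80+: 1450 × 0.925 + 720 × 0.697 = 1341 + 502 = 1843
Net migration: 0–19 + 55 → 471
End of period: [471, 1097, 911, 211, 1843]
Total: 4500 → 4533; change = 33; percentage change = 0.7%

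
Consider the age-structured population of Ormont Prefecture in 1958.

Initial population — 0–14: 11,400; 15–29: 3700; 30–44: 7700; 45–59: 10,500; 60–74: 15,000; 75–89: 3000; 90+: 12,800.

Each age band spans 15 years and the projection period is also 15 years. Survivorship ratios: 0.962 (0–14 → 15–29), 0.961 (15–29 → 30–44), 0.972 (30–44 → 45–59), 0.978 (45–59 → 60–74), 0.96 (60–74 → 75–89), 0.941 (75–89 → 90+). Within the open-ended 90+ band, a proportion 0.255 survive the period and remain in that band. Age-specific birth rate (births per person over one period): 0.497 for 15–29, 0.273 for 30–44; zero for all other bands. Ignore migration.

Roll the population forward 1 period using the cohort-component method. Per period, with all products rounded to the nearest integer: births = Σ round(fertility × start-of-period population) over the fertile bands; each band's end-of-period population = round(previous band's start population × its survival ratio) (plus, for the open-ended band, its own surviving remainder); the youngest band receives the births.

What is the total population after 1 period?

Period 1.
Births: 3700 * 0.497 = 1839  |  7700 * 0.273 = 2102 → 3941
15–29: 11400 * 0.962 = 10967
30–44: 3700 * 0.961 = 3556
45–59: 7700 * 0.972 = 7484
60–74: 10500 * 0.978 = 10269
75–89: 15000 * 0.96 = 14400
90+: 3000 * 0.941 + 12800 * 0.255 = 2823 + 3264 = 6087
End of period: [3941, 10967, 3556, 7484, 10269, 14400, 6087]
Total after period 1: 3941 + 10967 + 3556 + 7484 + 10269 + 14400 + 6087 = 56704

56704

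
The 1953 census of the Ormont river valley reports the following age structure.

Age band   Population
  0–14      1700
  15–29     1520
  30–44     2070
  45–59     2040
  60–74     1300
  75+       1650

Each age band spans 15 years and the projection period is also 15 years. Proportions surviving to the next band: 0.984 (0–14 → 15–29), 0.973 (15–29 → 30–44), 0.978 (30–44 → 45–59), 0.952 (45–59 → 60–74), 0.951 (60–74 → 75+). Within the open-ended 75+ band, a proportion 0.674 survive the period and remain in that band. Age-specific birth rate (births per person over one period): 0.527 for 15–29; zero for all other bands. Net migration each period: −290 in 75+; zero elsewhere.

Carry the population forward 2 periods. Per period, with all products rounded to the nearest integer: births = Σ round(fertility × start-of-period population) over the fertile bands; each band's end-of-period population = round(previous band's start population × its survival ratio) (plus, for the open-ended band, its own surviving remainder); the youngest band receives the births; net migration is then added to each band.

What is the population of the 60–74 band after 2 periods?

(Groups numbered youngest = 1 to oldest = 6.)
[period 1]
Births: 1520 × 0.527 = 801
Group 2: 1700 × 0.984 = 1673
Group 3: 1520 × 0.973 = 1479
Group 4: 2070 × 0.978 = 2024
Group 5: 2040 × 0.952 = 1942
Group 6: 1300 × 0.951 + 1650 × 0.674 = 1236 + 1112 = 2348
Net migration: Group 6 − 290 → 2058
Giving 801 / 1673 / 1479 / 2024 / 1942 / 2058.
[period 2]
Births: 1673 × 0.527 = 882
Group 2: 801 × 0.984 = 788
Group 3: 1673 × 0.973 = 1628
Group 4: 1479 × 0.978 = 1446
Group 5: 2024 × 0.952 = 1927
Group 6: 1942 × 0.951 + 2058 × 0.674 = 1847 + 1387 = 3234
Net migration: Group 6 − 290 → 2944
Giving 882 / 788 / 1628 / 1446 / 1927 / 2944.

1927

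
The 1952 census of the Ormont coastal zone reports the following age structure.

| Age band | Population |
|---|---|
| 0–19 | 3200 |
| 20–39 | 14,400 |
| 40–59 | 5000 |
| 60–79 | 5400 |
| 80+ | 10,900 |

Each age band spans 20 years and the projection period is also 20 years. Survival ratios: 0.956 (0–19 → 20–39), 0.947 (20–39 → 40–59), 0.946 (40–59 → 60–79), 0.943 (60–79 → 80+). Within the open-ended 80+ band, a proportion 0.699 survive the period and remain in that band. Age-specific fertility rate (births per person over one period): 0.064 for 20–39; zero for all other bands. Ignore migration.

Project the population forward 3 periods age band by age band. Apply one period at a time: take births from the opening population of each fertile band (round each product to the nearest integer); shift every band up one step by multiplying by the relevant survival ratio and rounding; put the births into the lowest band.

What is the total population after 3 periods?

25312

Call the bands 1 to 5, youngest first.
[period 1]
Births: 14400 × 0.064 = 922
Band 2: 3200 × 0.956 = 3059
Band 3: 14400 × 0.947 = 13637
Band 4: 5000 × 0.946 = 4730
Band 5: 5400 × 0.943 + 10900 × 0.699 = 5092 + 7619 = 12711
Giving 922 / 3059 / 13637 / 4730 / 12711.
[period 2]
Births: 3059 × 0.064 = 196
Band 2: 922 × 0.956 = 881
Band 3: 3059 × 0.947 = 2897
Band 4: 13637 × 0.946 = 12901
Band 5: 4730 × 0.943 + 12711 × 0.699 = 4460 + 8885 = 13345
Giving 196 / 881 / 2897 / 12901 / 13345.
[period 3]
Births: 881 × 0.064 = 56
Band 2: 196 × 0.956 = 187
Band 3: 881 × 0.947 = 834
Band 4: 2897 × 0.946 = 2741
Band 5: 12901 × 0.943 + 13345 × 0.699 = 12166 + 9328 = 21494
Giving 56 / 187 / 834 / 2741 / 21494.
Total after period 3: 56 + 187 + 834 + 2741 + 21494 = 25312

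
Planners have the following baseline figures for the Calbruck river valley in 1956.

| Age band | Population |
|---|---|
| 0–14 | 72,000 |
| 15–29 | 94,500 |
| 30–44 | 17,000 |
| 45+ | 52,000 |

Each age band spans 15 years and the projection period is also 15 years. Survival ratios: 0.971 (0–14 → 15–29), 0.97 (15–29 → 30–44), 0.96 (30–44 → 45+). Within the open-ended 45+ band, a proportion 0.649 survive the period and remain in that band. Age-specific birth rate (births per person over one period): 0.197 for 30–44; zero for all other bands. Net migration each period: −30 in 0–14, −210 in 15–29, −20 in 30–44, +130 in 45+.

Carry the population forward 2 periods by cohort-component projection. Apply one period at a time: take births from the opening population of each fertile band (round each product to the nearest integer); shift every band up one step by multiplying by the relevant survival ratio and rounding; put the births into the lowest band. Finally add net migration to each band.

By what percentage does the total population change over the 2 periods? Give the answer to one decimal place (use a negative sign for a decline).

-11.1

(Groups numbered youngest = 1 to oldest = 4.)
[period 1]
Births: 17000 * 0.197 = 3349
Group 2: 72000 * 0.971 = 69912
Group 3: 94500 * 0.97 = 91665
Group 4: 17000 * 0.96 + 52000 * 0.649 = 16320 + 33748 = 50068
Net migration: Group 1 − 30 → 3319; Group 2 − 210 → 69702; Group 3 − 20 → 91645; Group 4 + 130 → 50198
→ [3319, 69702, 91645, 50198]
[period 2]
Births: 91645 * 0.197 = 18054
Group 2: 3319 * 0.971 = 3223
Group 3: 69702 * 0.97 = 67611
Group 4: 91645 * 0.96 + 50198 * 0.649 = 87979 + 32579 = 120558
Net migration: Group 1 − 30 → 18024; Group 2 − 210 → 3013; Group 3 − 20 → 67591; Group 4 + 130 → 120688
→ [18024, 3013, 67591, 120688]
Total: 235500 → 209316; change = -26184; percentage change = -11.1%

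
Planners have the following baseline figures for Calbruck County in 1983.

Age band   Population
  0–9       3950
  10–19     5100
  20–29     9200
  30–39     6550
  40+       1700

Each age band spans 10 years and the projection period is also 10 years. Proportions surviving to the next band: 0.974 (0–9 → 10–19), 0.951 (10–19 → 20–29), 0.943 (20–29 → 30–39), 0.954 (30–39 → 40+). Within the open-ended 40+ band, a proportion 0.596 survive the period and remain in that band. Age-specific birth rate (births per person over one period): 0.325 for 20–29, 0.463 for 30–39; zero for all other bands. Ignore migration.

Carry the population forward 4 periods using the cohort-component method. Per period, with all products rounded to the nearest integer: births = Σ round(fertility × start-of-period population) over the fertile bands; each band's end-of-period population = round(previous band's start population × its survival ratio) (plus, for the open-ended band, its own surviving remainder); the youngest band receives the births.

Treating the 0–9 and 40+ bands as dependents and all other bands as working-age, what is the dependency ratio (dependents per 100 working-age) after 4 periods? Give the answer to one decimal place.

100.8

Let band 1 be 0–9 through band 5 = 40+.
— Period 1 —
Births: 9200 * 0.325 = 2990 ; 6550 * 0.463 = 3033 → 6023
Band 2: 3950 * 0.974 = 3847
Band 3: 5100 * 0.951 = 4850
Band 4: 9200 * 0.943 = 8676
Band 5: 6550 * 0.954 + 1700 * 0.596 = 6249 + 1013 = 7262
→ [6023, 3847, 4850, 8676, 7262]
— Period 2 —
Births: 4850 * 0.325 = 1576 ; 8676 * 0.463 = 4017 → 5593
Band 2: 6023 * 0.974 = 5866
Band 3: 3847 * 0.951 = 3658
Band 4: 4850 * 0.943 = 4574
Band 5: 8676 * 0.954 + 7262 * 0.596 = 8277 + 4328 = 12605
→ [5593, 5866, 3658, 4574, 12605]
— Period 3 —
Births: 3658 * 0.325 = 1189 ; 4574 * 0.463 = 2118 → 3307
Band 2: 5593 * 0.974 = 5448
Band 3: 5866 * 0.951 = 5579
Band 4: 3658 * 0.943 = 3449
Band 5: 4574 * 0.954 + 12605 * 0.596 = 4364 + 7513 = 11877
→ [3307, 5448, 5579, 3449, 11877]
— Period 4 —
Births: 5579 * 0.325 = 1813 ; 3449 * 0.463 = 1597 → 3410
Band 2: 3307 * 0.974 = 3221
Band 3: 5448 * 0.951 = 5181
Band 4: 5579 * 0.943 = 5261
Band 5: 3449 * 0.954 + 11877 * 0.596 = 3290 + 7079 = 10369
→ [3410, 3221, 5181, 5261, 10369]
Dependents (band 0–9 + band 40+) = 3410 + 10369 = 13779; working-age = 13663; ratio = 13779/13663 × 100 = 100.8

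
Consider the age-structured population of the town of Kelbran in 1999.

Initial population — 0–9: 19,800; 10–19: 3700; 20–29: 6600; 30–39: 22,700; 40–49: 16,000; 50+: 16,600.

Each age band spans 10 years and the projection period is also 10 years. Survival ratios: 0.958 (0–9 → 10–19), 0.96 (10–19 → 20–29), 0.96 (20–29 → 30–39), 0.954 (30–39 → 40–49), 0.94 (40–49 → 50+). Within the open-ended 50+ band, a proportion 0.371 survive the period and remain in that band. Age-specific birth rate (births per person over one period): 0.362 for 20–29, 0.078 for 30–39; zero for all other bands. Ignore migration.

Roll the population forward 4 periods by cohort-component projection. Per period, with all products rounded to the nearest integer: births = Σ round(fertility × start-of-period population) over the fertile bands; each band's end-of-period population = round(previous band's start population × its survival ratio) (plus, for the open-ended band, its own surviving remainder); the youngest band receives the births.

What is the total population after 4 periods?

40356

Call the groups 1 to 6, youngest first.
Period 1.
Births: 6600 * 0.362 = 2389, 22700 * 0.078 = 1771 → total 4160
Group 2: 19800 * 0.958 = 18968
Group 3: 3700 * 0.96 = 3552
Group 4: 6600 * 0.96 = 6336
Group 5: 22700 * 0.954 = 21656
Group 6: 16000 * 0.94 + 16600 * 0.371 = 15040 + 6159 = 21199
Giving 4160 / 18968 / 3552 / 6336 / 21656 / 21199.
Period 2.
Births: 3552 * 0.362 = 1286, 6336 * 0.078 = 494 → total 1780
Group 2: 4160 * 0.958 = 3985
Group 3: 18968 * 0.96 = 18209
Group 4: 3552 * 0.96 = 3410
Group 5: 6336 * 0.954 = 6045
Group 6: 21656 * 0.94 + 21199 * 0.371 = 20357 + 7865 = 28222
Giving 1780 / 3985 / 18209 / 3410 / 6045 / 28222.
Period 3.
Births: 18209 * 0.362 = 6592, 3410 * 0.078 = 266 → total 6858
Group 2: 1780 * 0.958 = 1705
Group 3: 3985 * 0.96 = 3826
Group 4: 18209 * 0.96 = 17481
Group 5: 3410 * 0.954 = 3253
Group 6: 6045 * 0.94 + 28222 * 0.371 = 5682 + 10470 = 16152
Giving 6858 / 1705 / 3826 / 17481 / 3253 / 16152.
Period 4.
Births: 3826 * 0.362 = 1385, 17481 * 0.078 = 1364 → total 2749
Group 2: 6858 * 0.958 = 6570
Group 3: 1705 * 0.96 = 1637
Group 4: 3826 * 0.96 = 3673
Group 5: 17481 * 0.954 = 16677
Group 6: 3253 * 0.94 + 16152 * 0.371 = 3058 + 5992 = 9050
Giving 2749 / 6570 / 1637 / 3673 / 16677 / 9050.
Total after period 4: 2749 + 6570 + 1637 + 3673 + 16677 + 9050 = 40356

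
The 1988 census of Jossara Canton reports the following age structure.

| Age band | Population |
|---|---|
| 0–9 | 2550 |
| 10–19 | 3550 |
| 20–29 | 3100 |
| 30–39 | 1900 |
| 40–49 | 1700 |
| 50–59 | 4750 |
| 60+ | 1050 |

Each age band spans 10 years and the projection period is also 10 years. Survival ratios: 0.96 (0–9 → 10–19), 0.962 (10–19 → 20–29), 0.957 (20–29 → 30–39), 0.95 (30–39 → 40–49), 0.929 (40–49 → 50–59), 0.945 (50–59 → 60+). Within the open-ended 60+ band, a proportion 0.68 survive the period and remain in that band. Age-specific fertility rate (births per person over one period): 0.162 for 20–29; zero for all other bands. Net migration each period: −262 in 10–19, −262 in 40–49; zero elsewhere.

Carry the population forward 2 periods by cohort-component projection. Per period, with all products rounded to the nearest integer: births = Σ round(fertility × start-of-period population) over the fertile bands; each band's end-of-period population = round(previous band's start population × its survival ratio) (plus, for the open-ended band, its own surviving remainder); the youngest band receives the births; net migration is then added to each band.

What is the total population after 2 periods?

15164

After projecting period 1:
Births: 3100 × 0.162 = 502
10–19: 2550 × 0.96 = 2448
20–29: 3550 × 0.962 = 3415
30–39: 3100 × 0.957 = 2967
40–49: 1900 × 0.95 = 1805
50–59: 1700 × 0.929 = 1579
60+: 4750 × 0.945 + 1050 × 0.68 = 4489 + 714 = 5203
Net migration: 10–19 − 262 → 2186; 40–49 − 262 → 1543
Giving 502 / 2186 / 3415 / 2967 / 1543 / 1579 / 5203.
After projecting period 2:
Births: 3415 × 0.162 = 553
10–19: 502 × 0.96 = 482
20–29: 2186 × 0.962 = 2103
30–39: 3415 × 0.957 = 3268
40–49: 2967 × 0.95 = 2819
50–59: 1543 × 0.929 = 1433
60+: 1579 × 0.945 + 5203 × 0.68 = 1492 + 3538 = 5030
Net migration: 10–19 − 262 → 220; 40–49 − 262 → 2557
Giving 553 / 220 / 2103 / 3268 / 2557 / 1433 / 5030.
Total after period 2: 553 + 220 + 2103 + 3268 + 2557 + 1433 + 5030 = 15164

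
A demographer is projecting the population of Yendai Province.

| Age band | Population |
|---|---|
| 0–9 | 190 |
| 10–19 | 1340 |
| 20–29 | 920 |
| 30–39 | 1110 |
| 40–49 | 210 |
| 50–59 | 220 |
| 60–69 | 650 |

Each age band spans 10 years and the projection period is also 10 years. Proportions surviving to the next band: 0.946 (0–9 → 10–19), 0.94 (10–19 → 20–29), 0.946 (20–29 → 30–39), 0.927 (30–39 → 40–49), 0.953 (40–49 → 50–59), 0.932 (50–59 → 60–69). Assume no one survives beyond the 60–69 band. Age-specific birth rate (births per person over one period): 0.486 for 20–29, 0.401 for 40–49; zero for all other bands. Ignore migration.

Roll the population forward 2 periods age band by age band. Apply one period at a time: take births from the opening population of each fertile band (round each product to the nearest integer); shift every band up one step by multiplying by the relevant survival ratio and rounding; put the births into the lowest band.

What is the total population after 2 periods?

Let group 1 be 0–9 through group 7 = 60–69.
[period 1]
Births: 920 × 0.486 = 447, 210 × 0.401 = 84 → 531
Group 2: 190 × 0.946 = 180
Group 3: 1340 × 0.94 = 1260
Group 4: 920 × 0.946 = 870
Group 5: 1110 × 0.927 = 1029
Group 6: 210 × 0.953 = 200
Group 7: 220 × 0.932 = 205
End of period: [531, 180, 1260, 870, 1029, 200, 205]
[period 2]
Births: 1260 × 0.486 = 612, 1029 × 0.401 = 413 → 1025
Group 2: 531 × 0.946 = 502
Group 3: 180 × 0.94 = 169
Group 4: 1260 × 0.946 = 1192
Group 5: 870 × 0.927 = 806
Group 6: 1029 × 0.953 = 981
Group 7: 200 × 0.932 = 186
End of period: [1025, 502, 169, 1192, 806, 981, 186]
Total after period 2: 1025 + 502 + 169 + 1192 + 806 + 981 + 186 = 4861

4861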